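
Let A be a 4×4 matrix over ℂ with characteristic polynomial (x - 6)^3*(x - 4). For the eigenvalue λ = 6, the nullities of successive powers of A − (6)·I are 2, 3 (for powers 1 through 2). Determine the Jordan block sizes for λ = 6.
Block sizes for λ = 6: [2, 1]

From the dimensions of kernels of powers, the number of Jordan blocks of size at least j is d_j − d_{j−1} where d_j = dim ker(N^j) (with d_0 = 0). Computing the differences gives [2, 1].
The number of blocks of size exactly k is (#blocks of size ≥ k) − (#blocks of size ≥ k + 1), so the partition is: 1 block(s) of size 1, 1 block(s) of size 2.
In nonincreasing order the block sizes are [2, 1].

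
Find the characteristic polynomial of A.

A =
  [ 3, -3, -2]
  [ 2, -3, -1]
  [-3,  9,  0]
x^3

Expanding det(x·I − A) (e.g. by cofactor expansion or by noting that A is similar to its Jordan form J, which has the same characteristic polynomial as A) gives
  χ_A(x) = x^3
which factors as x^3. The eigenvalues (with algebraic multiplicities) are λ = 0 with multiplicity 3.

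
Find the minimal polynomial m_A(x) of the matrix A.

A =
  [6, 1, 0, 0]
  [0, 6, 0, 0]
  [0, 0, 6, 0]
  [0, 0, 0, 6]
x^2 - 12*x + 36

The characteristic polynomial is χ_A(x) = (x - 6)^4, so the eigenvalues are known. The minimal polynomial is
  m_A(x) = Π_λ (x − λ)^{k_λ}
where k_λ is the size of the *largest* Jordan block for λ (equivalently, the smallest k with (A − λI)^k v = 0 for every generalised eigenvector v of λ).

  λ = 6: largest Jordan block has size 2, contributing (x − 6)^2

So m_A(x) = (x - 6)^2 = x^2 - 12*x + 36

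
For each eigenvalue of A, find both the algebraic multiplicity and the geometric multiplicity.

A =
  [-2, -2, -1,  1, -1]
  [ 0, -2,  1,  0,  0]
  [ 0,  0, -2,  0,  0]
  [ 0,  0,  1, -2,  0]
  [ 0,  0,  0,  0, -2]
λ = -2: alg = 5, geom = 3

Step 1 — factor the characteristic polynomial to read off the algebraic multiplicities:
  χ_A(x) = (x + 2)^5

Step 2 — compute geometric multiplicities via the rank-nullity identity g(λ) = n − rank(A − λI):
  rank(A − (-2)·I) = 2, so dim ker(A − (-2)·I) = n − 2 = 3

Summary:
  λ = -2: algebraic multiplicity = 5, geometric multiplicity = 3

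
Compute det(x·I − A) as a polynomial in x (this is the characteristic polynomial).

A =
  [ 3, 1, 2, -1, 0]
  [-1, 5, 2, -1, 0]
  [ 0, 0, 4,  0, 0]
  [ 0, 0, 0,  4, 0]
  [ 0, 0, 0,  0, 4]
x^5 - 20*x^4 + 160*x^3 - 640*x^2 + 1280*x - 1024

Expanding det(x·I − A) (e.g. by cofactor expansion or by noting that A is similar to its Jordan form J, which has the same characteristic polynomial as A) gives
  χ_A(x) = x^5 - 20*x^4 + 160*x^3 - 640*x^2 + 1280*x - 1024
which factors as (x - 4)^5. The eigenvalues (with algebraic multiplicities) are λ = 4 with multiplicity 5.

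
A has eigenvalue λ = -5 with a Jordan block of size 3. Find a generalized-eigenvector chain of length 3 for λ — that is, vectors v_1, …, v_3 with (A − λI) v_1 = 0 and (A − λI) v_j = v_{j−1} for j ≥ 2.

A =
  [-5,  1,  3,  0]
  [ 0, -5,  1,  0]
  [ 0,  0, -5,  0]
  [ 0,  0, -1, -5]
A Jordan chain for λ = -5 of length 3:
v_1 = (1, 0, 0, 0)ᵀ
v_2 = (3, 1, 0, -1)ᵀ
v_3 = (0, 0, 1, 0)ᵀ

Let N = A − (-5)·I. We want v_3 with N^3 v_3 = 0 but N^2 v_3 ≠ 0; then v_{j-1} := N · v_j for j = 3, …, 2.

Pick v_3 = (0, 0, 1, 0)ᵀ.
Then v_2 = N · v_3 = (3, 1, 0, -1)ᵀ.
Then v_1 = N · v_2 = (1, 0, 0, 0)ᵀ.

Sanity check: (A − (-5)·I) v_1 = (0, 0, 0, 0)ᵀ = 0. ✓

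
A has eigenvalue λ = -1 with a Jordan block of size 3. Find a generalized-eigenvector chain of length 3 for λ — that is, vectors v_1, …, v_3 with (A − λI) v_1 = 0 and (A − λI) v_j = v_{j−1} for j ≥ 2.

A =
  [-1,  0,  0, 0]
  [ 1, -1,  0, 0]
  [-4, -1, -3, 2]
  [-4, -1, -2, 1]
A Jordan chain for λ = -1 of length 3:
v_1 = (0, 0, -1, -1)ᵀ
v_2 = (0, 1, -4, -4)ᵀ
v_3 = (1, 0, 0, 0)ᵀ

Let N = A − (-1)·I. We want v_3 with N^3 v_3 = 0 but N^2 v_3 ≠ 0; then v_{j-1} := N · v_j for j = 3, …, 2.

Pick v_3 = (1, 0, 0, 0)ᵀ.
Then v_2 = N · v_3 = (0, 1, -4, -4)ᵀ.
Then v_1 = N · v_2 = (0, 0, -1, -1)ᵀ.

Sanity check: (A − (-1)·I) v_1 = (0, 0, 0, 0)ᵀ = 0. ✓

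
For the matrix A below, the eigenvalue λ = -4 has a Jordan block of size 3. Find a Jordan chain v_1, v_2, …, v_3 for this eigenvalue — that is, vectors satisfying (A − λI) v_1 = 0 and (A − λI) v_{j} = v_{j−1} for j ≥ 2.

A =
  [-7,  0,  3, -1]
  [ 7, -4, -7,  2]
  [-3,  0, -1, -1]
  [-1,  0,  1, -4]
A Jordan chain for λ = -4 of length 3:
v_1 = (1, -2, 1, 0)ᵀ
v_2 = (-3, 7, -3, -1)ᵀ
v_3 = (1, 0, 0, 0)ᵀ

Let N = A − (-4)·I. We want v_3 with N^3 v_3 = 0 but N^2 v_3 ≠ 0; then v_{j-1} := N · v_j for j = 3, …, 2.

Pick v_3 = (1, 0, 0, 0)ᵀ.
Then v_2 = N · v_3 = (-3, 7, -3, -1)ᵀ.
Then v_1 = N · v_2 = (1, -2, 1, 0)ᵀ.

Sanity check: (A − (-4)·I) v_1 = (0, 0, 0, 0)ᵀ = 0. ✓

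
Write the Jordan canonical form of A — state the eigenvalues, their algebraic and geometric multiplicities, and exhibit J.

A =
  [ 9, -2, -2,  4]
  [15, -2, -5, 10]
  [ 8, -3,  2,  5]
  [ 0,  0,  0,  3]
J_3(3) ⊕ J_1(3)

The characteristic polynomial is
  det(x·I − A) = x^4 - 12*x^3 + 54*x^2 - 108*x + 81 = (x - 3)^4

Eigenvalues and multiplicities (the geometric multiplicity of λ is n − rank(A − λI), which equals the number of Jordan blocks for λ):
  λ = 3: algebraic multiplicity = 4, geometric multiplicity = 2

Determining the block sizes for each eigenvalue:
  λ = 3: with am = 4 and gm = 2, the partition is not yet determined (e.g. several partitions of 4 into 2 parts exist). Let N = A − (3)·I. Computing rank(N^1) = 2, rank(N^2) = 1, rank(N^3) = 0; the number of blocks of size ≥ j is rank(N^{j−1}) − rank(N^j), giving [2, 1, 1]. So we have 1 block(s) of size 3, 1 block(s) of size 1 → block sizes [3, 1]

Assembling the blocks gives a Jordan form
J =
  [3, 1, 0, 0]
  [0, 3, 1, 0]
  [0, 0, 3, 0]
  [0, 0, 0, 3]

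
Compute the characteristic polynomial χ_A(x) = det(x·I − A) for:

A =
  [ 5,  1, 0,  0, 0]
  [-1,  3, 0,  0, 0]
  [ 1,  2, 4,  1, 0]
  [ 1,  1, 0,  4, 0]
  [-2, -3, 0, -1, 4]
x^5 - 20*x^4 + 160*x^3 - 640*x^2 + 1280*x - 1024

Expanding det(x·I − A) (e.g. by cofactor expansion or by noting that A is similar to its Jordan form J, which has the same characteristic polynomial as A) gives
  χ_A(x) = x^5 - 20*x^4 + 160*x^3 - 640*x^2 + 1280*x - 1024
which factors as (x - 4)^5. The eigenvalues (with algebraic multiplicities) are λ = 4 with multiplicity 5.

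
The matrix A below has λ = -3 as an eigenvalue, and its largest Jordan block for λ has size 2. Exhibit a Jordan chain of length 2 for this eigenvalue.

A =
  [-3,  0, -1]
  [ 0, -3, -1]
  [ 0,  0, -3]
A Jordan chain for λ = -3 of length 2:
v_1 = (-1, -1, 0)ᵀ
v_2 = (0, 0, 1)ᵀ

Let N = A − (-3)·I. We want v_2 with N^2 v_2 = 0 but N^1 v_2 ≠ 0; then v_{j-1} := N · v_j for j = 2, …, 2.

Pick v_2 = (0, 0, 1)ᵀ.
Then v_1 = N · v_2 = (-1, -1, 0)ᵀ.

Sanity check: (A − (-3)·I) v_1 = (0, 0, 0)ᵀ = 0. ✓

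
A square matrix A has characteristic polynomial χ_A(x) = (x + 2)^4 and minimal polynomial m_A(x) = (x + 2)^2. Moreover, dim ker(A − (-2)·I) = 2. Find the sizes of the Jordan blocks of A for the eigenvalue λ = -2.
Block sizes for λ = -2: [2, 2]

Step 1 — from the characteristic polynomial, algebraic multiplicity of λ = -2 is 4. From dim ker(A − (-2)·I) = 2, there are exactly 2 Jordan blocks for λ = -2.
Step 2 — from the minimal polynomial, the factor (x + 2)^2 tells us the largest block for λ = -2 has size 2.
Step 3 — with total size 4, 2 blocks, and largest block 2, the block sizes (in nonincreasing order) are [2, 2].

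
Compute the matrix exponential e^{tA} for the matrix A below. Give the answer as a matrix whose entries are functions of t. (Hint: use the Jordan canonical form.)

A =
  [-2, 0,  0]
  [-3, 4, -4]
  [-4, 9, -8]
e^{tA} =
  [exp(-2*t), 0, 0]
  [-t^2*exp(-2*t) - 3*t*exp(-2*t), 6*t*exp(-2*t) + exp(-2*t), -4*t*exp(-2*t)]
  [-3*t^2*exp(-2*t)/2 - 4*t*exp(-2*t), 9*t*exp(-2*t), -6*t*exp(-2*t) + exp(-2*t)]

Strategy: write A = P · J · P⁻¹ where J is a Jordan canonical form, so e^{tA} = P · e^{tJ} · P⁻¹, and e^{tJ} can be computed block-by-block.

A has Jordan form
J =
  [-2,  1,  0]
  [ 0, -2,  1]
  [ 0,  0, -2]
(up to reordering of blocks).

Per-block formulas:
  For a 3×3 Jordan block J_3(-2): exp(t · J_3(-2)) = e^(-2t)·(I + t·N + (t^2/2)·N^2), where N is the 3×3 nilpotent shift.

After assembling e^{tJ} and conjugating by P, we get:

e^{tA} =
  [exp(-2*t), 0, 0]
  [-t^2*exp(-2*t) - 3*t*exp(-2*t), 6*t*exp(-2*t) + exp(-2*t), -4*t*exp(-2*t)]
  [-3*t^2*exp(-2*t)/2 - 4*t*exp(-2*t), 9*t*exp(-2*t), -6*t*exp(-2*t) + exp(-2*t)]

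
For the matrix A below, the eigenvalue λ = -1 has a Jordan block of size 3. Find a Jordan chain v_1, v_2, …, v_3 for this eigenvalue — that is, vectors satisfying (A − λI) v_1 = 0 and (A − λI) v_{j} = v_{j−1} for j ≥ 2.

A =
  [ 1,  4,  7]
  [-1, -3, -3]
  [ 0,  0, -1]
A Jordan chain for λ = -1 of length 3:
v_1 = (2, -1, 0)ᵀ
v_2 = (7, -3, 0)ᵀ
v_3 = (0, 0, 1)ᵀ

Let N = A − (-1)·I. We want v_3 with N^3 v_3 = 0 but N^2 v_3 ≠ 0; then v_{j-1} := N · v_j for j = 3, …, 2.

Pick v_3 = (0, 0, 1)ᵀ.
Then v_2 = N · v_3 = (7, -3, 0)ᵀ.
Then v_1 = N · v_2 = (2, -1, 0)ᵀ.

Sanity check: (A − (-1)·I) v_1 = (0, 0, 0)ᵀ = 0. ✓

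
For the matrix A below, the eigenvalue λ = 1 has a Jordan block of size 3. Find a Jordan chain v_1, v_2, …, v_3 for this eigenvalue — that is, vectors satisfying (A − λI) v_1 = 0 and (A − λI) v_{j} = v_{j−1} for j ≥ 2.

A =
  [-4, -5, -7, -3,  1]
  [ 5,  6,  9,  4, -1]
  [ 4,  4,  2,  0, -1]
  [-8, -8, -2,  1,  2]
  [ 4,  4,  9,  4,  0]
A Jordan chain for λ = 1 of length 3:
v_1 = (-2, 2, 0, 0, 0)ᵀ
v_2 = (-7, 9, 1, -2, 9)ᵀ
v_3 = (0, 0, 1, 0, 0)ᵀ

Let N = A − (1)·I. We want v_3 with N^3 v_3 = 0 but N^2 v_3 ≠ 0; then v_{j-1} := N · v_j for j = 3, …, 2.

Pick v_3 = (0, 0, 1, 0, 0)ᵀ.
Then v_2 = N · v_3 = (-7, 9, 1, -2, 9)ᵀ.
Then v_1 = N · v_2 = (-2, 2, 0, 0, 0)ᵀ.

Sanity check: (A − (1)·I) v_1 = (0, 0, 0, 0, 0)ᵀ = 0. ✓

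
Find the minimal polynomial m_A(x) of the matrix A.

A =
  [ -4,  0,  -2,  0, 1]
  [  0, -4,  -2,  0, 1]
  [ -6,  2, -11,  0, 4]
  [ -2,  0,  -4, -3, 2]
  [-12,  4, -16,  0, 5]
x^2 + 7*x + 12

The characteristic polynomial is χ_A(x) = (x + 3)^3*(x + 4)^2, so the eigenvalues are known. The minimal polynomial is
  m_A(x) = Π_λ (x − λ)^{k_λ}
where k_λ is the size of the *largest* Jordan block for λ (equivalently, the smallest k with (A − λI)^k v = 0 for every generalised eigenvector v of λ).

  λ = -4: largest Jordan block has size 1, contributing (x + 4)
  λ = -3: largest Jordan block has size 1, contributing (x + 3)

So m_A(x) = (x + 3)*(x + 4) = x^2 + 7*x + 12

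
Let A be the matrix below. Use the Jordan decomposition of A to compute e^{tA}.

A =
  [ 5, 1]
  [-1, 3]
e^{tA} =
  [t*exp(4*t) + exp(4*t), t*exp(4*t)]
  [-t*exp(4*t), -t*exp(4*t) + exp(4*t)]

Strategy: write A = P · J · P⁻¹ where J is a Jordan canonical form, so e^{tA} = P · e^{tJ} · P⁻¹, and e^{tJ} can be computed block-by-block.

A has Jordan form
J =
  [4, 1]
  [0, 4]
(up to reordering of blocks).

Per-block formulas:
  For a 2×2 Jordan block J_2(4): exp(t · J_2(4)) = e^(4t)·(I + t·N), where N is the 2×2 nilpotent shift.

After assembling e^{tJ} and conjugating by P, we get:

e^{tA} =
  [t*exp(4*t) + exp(4*t), t*exp(4*t)]
  [-t*exp(4*t), -t*exp(4*t) + exp(4*t)]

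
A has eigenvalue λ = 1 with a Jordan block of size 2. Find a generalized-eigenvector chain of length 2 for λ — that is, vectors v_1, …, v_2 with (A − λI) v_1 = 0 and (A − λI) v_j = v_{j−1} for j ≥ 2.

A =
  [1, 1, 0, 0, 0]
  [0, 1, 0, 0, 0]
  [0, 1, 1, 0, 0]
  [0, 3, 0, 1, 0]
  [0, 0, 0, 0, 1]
A Jordan chain for λ = 1 of length 2:
v_1 = (1, 0, 1, 3, 0)ᵀ
v_2 = (0, 1, 0, 0, 0)ᵀ

Let N = A − (1)·I. We want v_2 with N^2 v_2 = 0 but N^1 v_2 ≠ 0; then v_{j-1} := N · v_j for j = 2, …, 2.

Pick v_2 = (0, 1, 0, 0, 0)ᵀ.
Then v_1 = N · v_2 = (1, 0, 1, 3, 0)ᵀ.

Sanity check: (A − (1)·I) v_1 = (0, 0, 0, 0, 0)ᵀ = 0. ✓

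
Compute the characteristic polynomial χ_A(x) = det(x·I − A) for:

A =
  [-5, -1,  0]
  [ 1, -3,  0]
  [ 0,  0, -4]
x^3 + 12*x^2 + 48*x + 64

Expanding det(x·I − A) (e.g. by cofactor expansion or by noting that A is similar to its Jordan form J, which has the same characteristic polynomial as A) gives
  χ_A(x) = x^3 + 12*x^2 + 48*x + 64
which factors as (x + 4)^3. The eigenvalues (with algebraic multiplicities) are λ = -4 with multiplicity 3.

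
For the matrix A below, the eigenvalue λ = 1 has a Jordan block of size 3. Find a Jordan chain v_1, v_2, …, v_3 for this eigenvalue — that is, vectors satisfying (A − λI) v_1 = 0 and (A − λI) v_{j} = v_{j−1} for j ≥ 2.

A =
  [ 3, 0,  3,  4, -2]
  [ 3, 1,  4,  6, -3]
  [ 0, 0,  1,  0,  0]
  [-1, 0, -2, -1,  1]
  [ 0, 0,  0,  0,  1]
A Jordan chain for λ = 1 of length 3:
v_1 = (-2, -3, 0, 1, 0)ᵀ
v_2 = (3, 4, 0, -2, 0)ᵀ
v_3 = (0, 0, 1, 0, 0)ᵀ

Let N = A − (1)·I. We want v_3 with N^3 v_3 = 0 but N^2 v_3 ≠ 0; then v_{j-1} := N · v_j for j = 3, …, 2.

Pick v_3 = (0, 0, 1, 0, 0)ᵀ.
Then v_2 = N · v_3 = (3, 4, 0, -2, 0)ᵀ.
Then v_1 = N · v_2 = (-2, -3, 0, 1, 0)ᵀ.

Sanity check: (A − (1)·I) v_1 = (0, 0, 0, 0, 0)ᵀ = 0. ✓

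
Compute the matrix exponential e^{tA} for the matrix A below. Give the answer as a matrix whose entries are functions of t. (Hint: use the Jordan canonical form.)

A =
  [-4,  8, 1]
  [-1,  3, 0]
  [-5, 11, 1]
e^{tA} =
  [3*t^2/2 - 4*t + 1, 3*t^2/2 + 8*t, -3*t^2/2 + t]
  [t^2/2 - t, t^2/2 + 3*t + 1, -t^2/2]
  [2*t^2 - 5*t, 2*t^2 + 11*t, -2*t^2 + t + 1]

Strategy: write A = P · J · P⁻¹ where J is a Jordan canonical form, so e^{tA} = P · e^{tJ} · P⁻¹, and e^{tJ} can be computed block-by-block.

A has Jordan form
J =
  [0, 1, 0]
  [0, 0, 1]
  [0, 0, 0]
(up to reordering of blocks).

Per-block formulas:
  For a 3×3 Jordan block J_3(0): exp(t · J_3(0)) = e^(0t)·(I + t·N + (t^2/2)·N^2), where N is the 3×3 nilpotent shift.

After assembling e^{tJ} and conjugating by P, we get:

e^{tA} =
  [3*t^2/2 - 4*t + 1, 3*t^2/2 + 8*t, -3*t^2/2 + t]
  [t^2/2 - t, t^2/2 + 3*t + 1, -t^2/2]
  [2*t^2 - 5*t, 2*t^2 + 11*t, -2*t^2 + t + 1]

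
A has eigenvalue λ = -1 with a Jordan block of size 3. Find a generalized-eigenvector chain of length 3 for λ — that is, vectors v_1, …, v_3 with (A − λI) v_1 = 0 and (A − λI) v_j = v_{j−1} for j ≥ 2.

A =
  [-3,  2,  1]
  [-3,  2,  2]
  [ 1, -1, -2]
A Jordan chain for λ = -1 of length 3:
v_1 = (-1, -1, 0)ᵀ
v_2 = (-2, -3, 1)ᵀ
v_3 = (1, 0, 0)ᵀ

Let N = A − (-1)·I. We want v_3 with N^3 v_3 = 0 but N^2 v_3 ≠ 0; then v_{j-1} := N · v_j for j = 3, …, 2.

Pick v_3 = (1, 0, 0)ᵀ.
Then v_2 = N · v_3 = (-2, -3, 1)ᵀ.
Then v_1 = N · v_2 = (-1, -1, 0)ᵀ.

Sanity check: (A − (-1)·I) v_1 = (0, 0, 0)ᵀ = 0. ✓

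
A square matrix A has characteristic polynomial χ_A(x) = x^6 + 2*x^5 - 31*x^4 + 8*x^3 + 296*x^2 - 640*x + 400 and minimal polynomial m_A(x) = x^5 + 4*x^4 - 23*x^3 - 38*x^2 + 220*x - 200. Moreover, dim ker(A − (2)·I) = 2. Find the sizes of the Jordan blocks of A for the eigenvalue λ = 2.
Block sizes for λ = 2: [3, 1]

Step 1 — from the characteristic polynomial, algebraic multiplicity of λ = 2 is 4. From dim ker(A − (2)·I) = 2, there are exactly 2 Jordan blocks for λ = 2.
Step 2 — from the minimal polynomial, the factor (x − 2)^3 tells us the largest block for λ = 2 has size 3.
Step 3 — with total size 4, 2 blocks, and largest block 3, the block sizes (in nonincreasing order) are [3, 1].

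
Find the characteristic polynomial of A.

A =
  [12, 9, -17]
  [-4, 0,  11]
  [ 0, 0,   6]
x^3 - 18*x^2 + 108*x - 216

Expanding det(x·I − A) (e.g. by cofactor expansion or by noting that A is similar to its Jordan form J, which has the same characteristic polynomial as A) gives
  χ_A(x) = x^3 - 18*x^2 + 108*x - 216
which factors as (x - 6)^3. The eigenvalues (with algebraic multiplicities) are λ = 6 with multiplicity 3.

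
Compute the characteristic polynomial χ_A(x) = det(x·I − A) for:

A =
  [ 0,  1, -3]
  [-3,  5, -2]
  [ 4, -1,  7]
x^3 - 12*x^2 + 48*x - 64

Expanding det(x·I − A) (e.g. by cofactor expansion or by noting that A is similar to its Jordan form J, which has the same characteristic polynomial as A) gives
  χ_A(x) = x^3 - 12*x^2 + 48*x - 64
which factors as (x - 4)^3. The eigenvalues (with algebraic multiplicities) are λ = 4 with multiplicity 3.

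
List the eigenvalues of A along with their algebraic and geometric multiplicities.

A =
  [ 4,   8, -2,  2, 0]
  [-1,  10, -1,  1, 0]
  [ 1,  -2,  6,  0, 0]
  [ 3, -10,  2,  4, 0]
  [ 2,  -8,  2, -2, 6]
λ = 6: alg = 5, geom = 3

Step 1 — factor the characteristic polynomial to read off the algebraic multiplicities:
  χ_A(x) = (x - 6)^5

Step 2 — compute geometric multiplicities via the rank-nullity identity g(λ) = n − rank(A − λI):
  rank(A − (6)·I) = 2, so dim ker(A − (6)·I) = n − 2 = 3

Summary:
  λ = 6: algebraic multiplicity = 5, geometric multiplicity = 3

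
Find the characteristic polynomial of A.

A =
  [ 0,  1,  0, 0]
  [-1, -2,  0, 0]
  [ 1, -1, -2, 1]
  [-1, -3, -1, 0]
x^4 + 4*x^3 + 6*x^2 + 4*x + 1

Expanding det(x·I − A) (e.g. by cofactor expansion or by noting that A is similar to its Jordan form J, which has the same characteristic polynomial as A) gives
  χ_A(x) = x^4 + 4*x^3 + 6*x^2 + 4*x + 1
which factors as (x + 1)^4. The eigenvalues (with algebraic multiplicities) are λ = -1 with multiplicity 4.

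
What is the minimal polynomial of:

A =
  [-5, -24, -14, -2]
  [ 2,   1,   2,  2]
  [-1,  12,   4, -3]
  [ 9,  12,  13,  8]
x^3 - 7*x^2 + 15*x - 9

The characteristic polynomial is χ_A(x) = (x - 3)^2*(x - 1)^2, so the eigenvalues are known. The minimal polynomial is
  m_A(x) = Π_λ (x − λ)^{k_λ}
where k_λ is the size of the *largest* Jordan block for λ (equivalently, the smallest k with (A − λI)^k v = 0 for every generalised eigenvector v of λ).

  λ = 1: largest Jordan block has size 1, contributing (x − 1)
  λ = 3: largest Jordan block has size 2, contributing (x − 3)^2

So m_A(x) = (x - 3)^2*(x - 1) = x^3 - 7*x^2 + 15*x - 9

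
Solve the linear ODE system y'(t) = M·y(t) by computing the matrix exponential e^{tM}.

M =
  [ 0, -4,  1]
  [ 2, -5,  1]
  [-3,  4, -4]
e^{tM} =
  [-t^2*exp(-3*t) + 3*t*exp(-3*t) + exp(-3*t), -4*t*exp(-3*t), -t^2*exp(-3*t) + t*exp(-3*t)]
  [-t^2*exp(-3*t)/2 + 2*t*exp(-3*t), -2*t*exp(-3*t) + exp(-3*t), -t^2*exp(-3*t)/2 + t*exp(-3*t)]
  [t^2*exp(-3*t) - 3*t*exp(-3*t), 4*t*exp(-3*t), t^2*exp(-3*t) - t*exp(-3*t) + exp(-3*t)]

Strategy: write M = P · J · P⁻¹ where J is a Jordan canonical form, so e^{tM} = P · e^{tJ} · P⁻¹, and e^{tJ} can be computed block-by-block.

M has Jordan form
J =
  [-3,  1,  0]
  [ 0, -3,  1]
  [ 0,  0, -3]
(up to reordering of blocks).

Per-block formulas:
  For a 3×3 Jordan block J_3(-3): exp(t · J_3(-3)) = e^(-3t)·(I + t·N + (t^2/2)·N^2), where N is the 3×3 nilpotent shift.

After assembling e^{tJ} and conjugating by P, we get:

e^{tM} =
  [-t^2*exp(-3*t) + 3*t*exp(-3*t) + exp(-3*t), -4*t*exp(-3*t), -t^2*exp(-3*t) + t*exp(-3*t)]
  [-t^2*exp(-3*t)/2 + 2*t*exp(-3*t), -2*t*exp(-3*t) + exp(-3*t), -t^2*exp(-3*t)/2 + t*exp(-3*t)]
  [t^2*exp(-3*t) - 3*t*exp(-3*t), 4*t*exp(-3*t), t^2*exp(-3*t) - t*exp(-3*t) + exp(-3*t)]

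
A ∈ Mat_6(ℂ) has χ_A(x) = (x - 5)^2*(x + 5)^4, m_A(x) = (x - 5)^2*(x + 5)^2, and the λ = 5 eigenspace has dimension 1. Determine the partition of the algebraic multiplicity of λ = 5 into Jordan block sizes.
Block sizes for λ = 5: [2]

Step 1 — from the characteristic polynomial, algebraic multiplicity of λ = 5 is 2. From dim ker(A − (5)·I) = 1, there are exactly 1 Jordan blocks for λ = 5.
Step 2 — from the minimal polynomial, the factor (x − 5)^2 tells us the largest block for λ = 5 has size 2.
Step 3 — with total size 2, 1 blocks, and largest block 2, the block sizes (in nonincreasing order) are [2].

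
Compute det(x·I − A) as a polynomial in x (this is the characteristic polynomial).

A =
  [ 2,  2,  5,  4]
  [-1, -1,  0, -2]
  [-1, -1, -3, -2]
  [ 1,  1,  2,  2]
x^4

Expanding det(x·I − A) (e.g. by cofactor expansion or by noting that A is similar to its Jordan form J, which has the same characteristic polynomial as A) gives
  χ_A(x) = x^4
which factors as x^4. The eigenvalues (with algebraic multiplicities) are λ = 0 with multiplicity 4.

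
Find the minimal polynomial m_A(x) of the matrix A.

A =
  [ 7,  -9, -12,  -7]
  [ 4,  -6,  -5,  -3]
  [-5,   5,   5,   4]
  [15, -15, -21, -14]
x^2 + 4*x + 4

The characteristic polynomial is χ_A(x) = (x + 2)^4, so the eigenvalues are known. The minimal polynomial is
  m_A(x) = Π_λ (x − λ)^{k_λ}
where k_λ is the size of the *largest* Jordan block for λ (equivalently, the smallest k with (A − λI)^k v = 0 for every generalised eigenvector v of λ).

  λ = -2: largest Jordan block has size 2, contributing (x + 2)^2

So m_A(x) = (x + 2)^2 = x^2 + 4*x + 4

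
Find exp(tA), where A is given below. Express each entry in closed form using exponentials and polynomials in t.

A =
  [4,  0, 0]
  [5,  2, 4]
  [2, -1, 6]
e^{tA} =
  [exp(4*t), 0, 0]
  [-t^2*exp(4*t) + 5*t*exp(4*t), -2*t*exp(4*t) + exp(4*t), 4*t*exp(4*t)]
  [-t^2*exp(4*t)/2 + 2*t*exp(4*t), -t*exp(4*t), 2*t*exp(4*t) + exp(4*t)]

Strategy: write A = P · J · P⁻¹ where J is a Jordan canonical form, so e^{tA} = P · e^{tJ} · P⁻¹, and e^{tJ} can be computed block-by-block.

A has Jordan form
J =
  [4, 1, 0]
  [0, 4, 1]
  [0, 0, 4]
(up to reordering of blocks).

Per-block formulas:
  For a 3×3 Jordan block J_3(4): exp(t · J_3(4)) = e^(4t)·(I + t·N + (t^2/2)·N^2), where N is the 3×3 nilpotent shift.

After assembling e^{tJ} and conjugating by P, we get:

e^{tA} =
  [exp(4*t), 0, 0]
  [-t^2*exp(4*t) + 5*t*exp(4*t), -2*t*exp(4*t) + exp(4*t), 4*t*exp(4*t)]
  [-t^2*exp(4*t)/2 + 2*t*exp(4*t), -t*exp(4*t), 2*t*exp(4*t) + exp(4*t)]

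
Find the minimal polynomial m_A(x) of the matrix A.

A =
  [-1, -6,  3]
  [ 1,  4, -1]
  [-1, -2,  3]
x^2 - 4*x + 4

The characteristic polynomial is χ_A(x) = (x - 2)^3, so the eigenvalues are known. The minimal polynomial is
  m_A(x) = Π_λ (x − λ)^{k_λ}
where k_λ is the size of the *largest* Jordan block for λ (equivalently, the smallest k with (A − λI)^k v = 0 for every generalised eigenvector v of λ).

  λ = 2: largest Jordan block has size 2, contributing (x − 2)^2

So m_A(x) = (x - 2)^2 = x^2 - 4*x + 4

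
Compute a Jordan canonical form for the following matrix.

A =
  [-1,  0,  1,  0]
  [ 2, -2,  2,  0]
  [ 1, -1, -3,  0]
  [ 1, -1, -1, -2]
J_3(-2) ⊕ J_1(-2)

The characteristic polynomial is
  det(x·I − A) = x^4 + 8*x^3 + 24*x^2 + 32*x + 16 = (x + 2)^4

Eigenvalues and multiplicities (the geometric multiplicity of λ is n − rank(A − λI), which equals the number of Jordan blocks for λ):
  λ = -2: algebraic multiplicity = 4, geometric multiplicity = 2

Determining the block sizes for each eigenvalue:
  λ = -2: with am = 4 and gm = 2, the partition is not yet determined (e.g. several partitions of 4 into 2 parts exist). Let N = A − (-2)·I. Computing rank(N^1) = 2, rank(N^2) = 1, rank(N^3) = 0; the number of blocks of size ≥ j is rank(N^{j−1}) − rank(N^j), giving [2, 1, 1]. So we have 1 block(s) of size 3, 1 block(s) of size 1 → block sizes [3, 1]

Assembling the blocks gives a Jordan form
J =
  [-2,  1,  0,  0]
  [ 0, -2,  1,  0]
  [ 0,  0, -2,  0]
  [ 0,  0,  0, -2]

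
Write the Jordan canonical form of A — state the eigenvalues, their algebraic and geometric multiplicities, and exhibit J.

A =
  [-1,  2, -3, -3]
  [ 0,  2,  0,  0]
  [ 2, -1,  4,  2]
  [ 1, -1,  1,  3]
J_2(2) ⊕ J_2(2)

The characteristic polynomial is
  det(x·I − A) = x^4 - 8*x^3 + 24*x^2 - 32*x + 16 = (x - 2)^4

Eigenvalues and multiplicities (the geometric multiplicity of λ is n − rank(A − λI), which equals the number of Jordan blocks for λ):
  λ = 2: algebraic multiplicity = 4, geometric multiplicity = 2

Determining the block sizes for each eigenvalue:
  λ = 2: with am = 4 and gm = 2, the partition is not yet determined (e.g. several partitions of 4 into 2 parts exist). Let N = A − (2)·I. Computing rank(N^1) = 2, rank(N^2) = 0; the number of blocks of size ≥ j is rank(N^{j−1}) − rank(N^j), giving [2, 2]. So we have 2 block(s) of size 2 → block sizes [2, 2]

Assembling the blocks gives a Jordan form
J =
  [2, 1, 0, 0]
  [0, 2, 0, 0]
  [0, 0, 2, 1]
  [0, 0, 0, 2]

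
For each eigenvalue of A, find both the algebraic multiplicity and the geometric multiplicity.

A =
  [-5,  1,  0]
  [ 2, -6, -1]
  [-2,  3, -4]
λ = -5: alg = 3, geom = 1

Step 1 — factor the characteristic polynomial to read off the algebraic multiplicities:
  χ_A(x) = (x + 5)^3

Step 2 — compute geometric multiplicities via the rank-nullity identity g(λ) = n − rank(A − λI):
  rank(A − (-5)·I) = 2, so dim ker(A − (-5)·I) = n − 2 = 1

Summary:
  λ = -5: algebraic multiplicity = 3, geometric multiplicity = 1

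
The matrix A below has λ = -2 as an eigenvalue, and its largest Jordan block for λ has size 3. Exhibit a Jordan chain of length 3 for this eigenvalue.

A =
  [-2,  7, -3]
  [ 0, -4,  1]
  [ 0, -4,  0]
A Jordan chain for λ = -2 of length 3:
v_1 = (-2, 0, 0)ᵀ
v_2 = (7, -2, -4)ᵀ
v_3 = (0, 1, 0)ᵀ

Let N = A − (-2)·I. We want v_3 with N^3 v_3 = 0 but N^2 v_3 ≠ 0; then v_{j-1} := N · v_j for j = 3, …, 2.

Pick v_3 = (0, 1, 0)ᵀ.
Then v_2 = N · v_3 = (7, -2, -4)ᵀ.
Then v_1 = N · v_2 = (-2, 0, 0)ᵀ.

Sanity check: (A − (-2)·I) v_1 = (0, 0, 0)ᵀ = 0. ✓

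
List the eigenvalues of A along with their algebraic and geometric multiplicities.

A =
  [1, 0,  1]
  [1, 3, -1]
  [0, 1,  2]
λ = 2: alg = 3, geom = 1

Step 1 — factor the characteristic polynomial to read off the algebraic multiplicities:
  χ_A(x) = (x - 2)^3

Step 2 — compute geometric multiplicities via the rank-nullity identity g(λ) = n − rank(A − λI):
  rank(A − (2)·I) = 2, so dim ker(A − (2)·I) = n − 2 = 1

Summary:
  λ = 2: algebraic multiplicity = 3, geometric multiplicity = 1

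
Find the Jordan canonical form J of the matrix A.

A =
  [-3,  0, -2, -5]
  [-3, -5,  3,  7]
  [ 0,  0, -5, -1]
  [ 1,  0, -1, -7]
J_3(-5) ⊕ J_1(-5)

The characteristic polynomial is
  det(x·I − A) = x^4 + 20*x^3 + 150*x^2 + 500*x + 625 = (x + 5)^4

Eigenvalues and multiplicities (the geometric multiplicity of λ is n − rank(A − λI), which equals the number of Jordan blocks for λ):
  λ = -5: algebraic multiplicity = 4, geometric multiplicity = 2

Determining the block sizes for each eigenvalue:
  λ = -5: with am = 4 and gm = 2, the partition is not yet determined (e.g. several partitions of 4 into 2 parts exist). Let N = A − (-5)·I. Computing rank(N^1) = 2, rank(N^2) = 1, rank(N^3) = 0; the number of blocks of size ≥ j is rank(N^{j−1}) − rank(N^j), giving [2, 1, 1]. So we have 1 block(s) of size 3, 1 block(s) of size 1 → block sizes [3, 1]

Assembling the blocks gives a Jordan form
J =
  [-5,  1,  0,  0]
  [ 0, -5,  1,  0]
  [ 0,  0, -5,  0]
  [ 0,  0,  0, -5]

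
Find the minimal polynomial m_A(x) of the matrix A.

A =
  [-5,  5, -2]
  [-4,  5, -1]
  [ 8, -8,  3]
x^3 - 3*x^2 + 3*x - 1

The characteristic polynomial is χ_A(x) = (x - 1)^3, so the eigenvalues are known. The minimal polynomial is
  m_A(x) = Π_λ (x − λ)^{k_λ}
where k_λ is the size of the *largest* Jordan block for λ (equivalently, the smallest k with (A − λI)^k v = 0 for every generalised eigenvector v of λ).

  λ = 1: largest Jordan block has size 3, contributing (x − 1)^3

So m_A(x) = (x - 1)^3 = x^3 - 3*x^2 + 3*x - 1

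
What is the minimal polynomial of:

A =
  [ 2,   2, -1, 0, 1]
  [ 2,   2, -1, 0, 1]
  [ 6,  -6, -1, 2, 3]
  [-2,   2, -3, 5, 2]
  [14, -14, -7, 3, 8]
x^4 - 12*x^3 + 48*x^2 - 64*x

The characteristic polynomial is χ_A(x) = x*(x - 4)^4, so the eigenvalues are known. The minimal polynomial is
  m_A(x) = Π_λ (x − λ)^{k_λ}
where k_λ is the size of the *largest* Jordan block for λ (equivalently, the smallest k with (A − λI)^k v = 0 for every generalised eigenvector v of λ).

  λ = 0: largest Jordan block has size 1, contributing (x − 0)
  λ = 4: largest Jordan block has size 3, contributing (x − 4)^3

So m_A(x) = x*(x - 4)^3 = x^4 - 12*x^3 + 48*x^2 - 64*x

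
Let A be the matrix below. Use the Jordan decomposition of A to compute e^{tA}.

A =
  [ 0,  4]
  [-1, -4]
e^{tA} =
  [2*t*exp(-2*t) + exp(-2*t), 4*t*exp(-2*t)]
  [-t*exp(-2*t), -2*t*exp(-2*t) + exp(-2*t)]

Strategy: write A = P · J · P⁻¹ where J is a Jordan canonical form, so e^{tA} = P · e^{tJ} · P⁻¹, and e^{tJ} can be computed block-by-block.

A has Jordan form
J =
  [-2,  1]
  [ 0, -2]
(up to reordering of blocks).

Per-block formulas:
  For a 2×2 Jordan block J_2(-2): exp(t · J_2(-2)) = e^(-2t)·(I + t·N), where N is the 2×2 nilpotent shift.

After assembling e^{tJ} and conjugating by P, we get:

e^{tA} =
  [2*t*exp(-2*t) + exp(-2*t), 4*t*exp(-2*t)]
  [-t*exp(-2*t), -2*t*exp(-2*t) + exp(-2*t)]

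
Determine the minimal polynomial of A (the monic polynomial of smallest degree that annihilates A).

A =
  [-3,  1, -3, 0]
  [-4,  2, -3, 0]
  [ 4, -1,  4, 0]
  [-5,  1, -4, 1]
x^2 - 2*x + 1

The characteristic polynomial is χ_A(x) = (x - 1)^4, so the eigenvalues are known. The minimal polynomial is
  m_A(x) = Π_λ (x − λ)^{k_λ}
where k_λ is the size of the *largest* Jordan block for λ (equivalently, the smallest k with (A − λI)^k v = 0 for every generalised eigenvector v of λ).

  λ = 1: largest Jordan block has size 2, contributing (x − 1)^2

So m_A(x) = (x - 1)^2 = x^2 - 2*x + 1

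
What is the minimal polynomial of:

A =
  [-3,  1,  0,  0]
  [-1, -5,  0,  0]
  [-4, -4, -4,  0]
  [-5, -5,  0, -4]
x^2 + 8*x + 16

The characteristic polynomial is χ_A(x) = (x + 4)^4, so the eigenvalues are known. The minimal polynomial is
  m_A(x) = Π_λ (x − λ)^{k_λ}
where k_λ is the size of the *largest* Jordan block for λ (equivalently, the smallest k with (A − λI)^k v = 0 for every generalised eigenvector v of λ).

  λ = -4: largest Jordan block has size 2, contributing (x + 4)^2

So m_A(x) = (x + 4)^2 = x^2 + 8*x + 16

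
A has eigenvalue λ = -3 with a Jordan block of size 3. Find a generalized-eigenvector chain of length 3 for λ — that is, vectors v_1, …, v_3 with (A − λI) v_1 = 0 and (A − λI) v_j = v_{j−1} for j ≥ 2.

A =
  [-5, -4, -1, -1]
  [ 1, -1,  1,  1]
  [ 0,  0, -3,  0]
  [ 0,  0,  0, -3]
A Jordan chain for λ = -3 of length 3:
v_1 = (-2, 1, 0, 0)ᵀ
v_2 = (-1, 1, 0, 0)ᵀ
v_3 = (0, 0, 1, 0)ᵀ

Let N = A − (-3)·I. We want v_3 with N^3 v_3 = 0 but N^2 v_3 ≠ 0; then v_{j-1} := N · v_j for j = 3, …, 2.

Pick v_3 = (0, 0, 1, 0)ᵀ.
Then v_2 = N · v_3 = (-1, 1, 0, 0)ᵀ.
Then v_1 = N · v_2 = (-2, 1, 0, 0)ᵀ.

Sanity check: (A − (-3)·I) v_1 = (0, 0, 0, 0)ᵀ = 0. ✓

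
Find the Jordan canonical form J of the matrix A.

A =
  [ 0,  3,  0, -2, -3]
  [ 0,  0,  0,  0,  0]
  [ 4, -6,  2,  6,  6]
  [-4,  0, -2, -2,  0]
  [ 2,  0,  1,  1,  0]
J_3(0) ⊕ J_1(0) ⊕ J_1(0)

The characteristic polynomial is
  det(x·I − A) = x^5

Eigenvalues and multiplicities (the geometric multiplicity of λ is n − rank(A − λI), which equals the number of Jordan blocks for λ):
  λ = 0: algebraic multiplicity = 5, geometric multiplicity = 3

Determining the block sizes for each eigenvalue:
  λ = 0: with am = 5 and gm = 3, the partition is not yet determined (e.g. several partitions of 5 into 3 parts exist). Let N = A − (0)·I. Computing rank(N^1) = 2, rank(N^2) = 1, rank(N^3) = 0; the number of blocks of size ≥ j is rank(N^{j−1}) − rank(N^j), giving [3, 1, 1]. So we have 1 block(s) of size 3, 2 block(s) of size 1 → block sizes [3, 1, 1]

Assembling the blocks gives a Jordan form
J =
  [0, 1, 0, 0, 0]
  [0, 0, 1, 0, 0]
  [0, 0, 0, 0, 0]
  [0, 0, 0, 0, 0]
  [0, 0, 0, 0, 0]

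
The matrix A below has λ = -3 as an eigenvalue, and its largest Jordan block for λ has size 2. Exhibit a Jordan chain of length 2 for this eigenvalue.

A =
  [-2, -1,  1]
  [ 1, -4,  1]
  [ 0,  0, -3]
A Jordan chain for λ = -3 of length 2:
v_1 = (1, 1, 0)ᵀ
v_2 = (1, 0, 0)ᵀ

Let N = A − (-3)·I. We want v_2 with N^2 v_2 = 0 but N^1 v_2 ≠ 0; then v_{j-1} := N · v_j for j = 2, …, 2.

Pick v_2 = (1, 0, 0)ᵀ.
Then v_1 = N · v_2 = (1, 1, 0)ᵀ.

Sanity check: (A − (-3)·I) v_1 = (0, 0, 0)ᵀ = 0. ✓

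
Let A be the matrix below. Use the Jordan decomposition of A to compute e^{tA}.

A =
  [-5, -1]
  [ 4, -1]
e^{tA} =
  [-2*t*exp(-3*t) + exp(-3*t), -t*exp(-3*t)]
  [4*t*exp(-3*t), 2*t*exp(-3*t) + exp(-3*t)]

Strategy: write A = P · J · P⁻¹ where J is a Jordan canonical form, so e^{tA} = P · e^{tJ} · P⁻¹, and e^{tJ} can be computed block-by-block.

A has Jordan form
J =
  [-3,  1]
  [ 0, -3]
(up to reordering of blocks).

Per-block formulas:
  For a 2×2 Jordan block J_2(-3): exp(t · J_2(-3)) = e^(-3t)·(I + t·N), where N is the 2×2 nilpotent shift.

After assembling e^{tJ} and conjugating by P, we get:

e^{tA} =
  [-2*t*exp(-3*t) + exp(-3*t), -t*exp(-3*t)]
  [4*t*exp(-3*t), 2*t*exp(-3*t) + exp(-3*t)]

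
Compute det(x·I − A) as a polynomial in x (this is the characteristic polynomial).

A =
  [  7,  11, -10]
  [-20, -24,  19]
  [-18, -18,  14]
x^3 + 3*x^2 - 24*x - 80

Expanding det(x·I − A) (e.g. by cofactor expansion or by noting that A is similar to its Jordan form J, which has the same characteristic polynomial as A) gives
  χ_A(x) = x^3 + 3*x^2 - 24*x - 80
which factors as (x - 5)*(x + 4)^2. The eigenvalues (with algebraic multiplicities) are λ = -4 with multiplicity 2, λ = 5 with multiplicity 1.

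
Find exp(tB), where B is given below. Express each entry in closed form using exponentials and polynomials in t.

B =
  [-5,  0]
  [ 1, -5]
e^{tB} =
  [exp(-5*t), 0]
  [t*exp(-5*t), exp(-5*t)]

Strategy: write B = P · J · P⁻¹ where J is a Jordan canonical form, so e^{tB} = P · e^{tJ} · P⁻¹, and e^{tJ} can be computed block-by-block.

B has Jordan form
J =
  [-5,  1]
  [ 0, -5]
(up to reordering of blocks).

Per-block formulas:
  For a 2×2 Jordan block J_2(-5): exp(t · J_2(-5)) = e^(-5t)·(I + t·N), where N is the 2×2 nilpotent shift.

After assembling e^{tJ} and conjugating by P, we get:

e^{tB} =
  [exp(-5*t), 0]
  [t*exp(-5*t), exp(-5*t)]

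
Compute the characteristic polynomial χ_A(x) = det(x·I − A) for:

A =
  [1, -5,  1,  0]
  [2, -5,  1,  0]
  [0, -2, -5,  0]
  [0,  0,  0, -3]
x^4 + 12*x^3 + 54*x^2 + 108*x + 81

Expanding det(x·I − A) (e.g. by cofactor expansion or by noting that A is similar to its Jordan form J, which has the same characteristic polynomial as A) gives
  χ_A(x) = x^4 + 12*x^3 + 54*x^2 + 108*x + 81
which factors as (x + 3)^4. The eigenvalues (with algebraic multiplicities) are λ = -3 with multiplicity 4.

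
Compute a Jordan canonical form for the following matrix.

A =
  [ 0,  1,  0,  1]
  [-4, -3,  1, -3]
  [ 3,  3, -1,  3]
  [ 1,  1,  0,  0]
J_3(-1) ⊕ J_1(-1)

The characteristic polynomial is
  det(x·I − A) = x^4 + 4*x^3 + 6*x^2 + 4*x + 1 = (x + 1)^4

Eigenvalues and multiplicities (the geometric multiplicity of λ is n − rank(A − λI), which equals the number of Jordan blocks for λ):
  λ = -1: algebraic multiplicity = 4, geometric multiplicity = 2

Determining the block sizes for each eigenvalue:
  λ = -1: with am = 4 and gm = 2, the partition is not yet determined (e.g. several partitions of 4 into 2 parts exist). Let N = A − (-1)·I. Computing rank(N^1) = 2, rank(N^2) = 1, rank(N^3) = 0; the number of blocks of size ≥ j is rank(N^{j−1}) − rank(N^j), giving [2, 1, 1]. So we have 1 block(s) of size 3, 1 block(s) of size 1 → block sizes [3, 1]

Assembling the blocks gives a Jordan form
J =
  [-1,  1,  0,  0]
  [ 0, -1,  1,  0]
  [ 0,  0, -1,  0]
  [ 0,  0,  0, -1]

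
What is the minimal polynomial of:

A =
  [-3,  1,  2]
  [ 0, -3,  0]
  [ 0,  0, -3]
x^2 + 6*x + 9

The characteristic polynomial is χ_A(x) = (x + 3)^3, so the eigenvalues are known. The minimal polynomial is
  m_A(x) = Π_λ (x − λ)^{k_λ}
where k_λ is the size of the *largest* Jordan block for λ (equivalently, the smallest k with (A − λI)^k v = 0 for every generalised eigenvector v of λ).

  λ = -3: largest Jordan block has size 2, contributing (x + 3)^2

So m_A(x) = (x + 3)^2 = x^2 + 6*x + 9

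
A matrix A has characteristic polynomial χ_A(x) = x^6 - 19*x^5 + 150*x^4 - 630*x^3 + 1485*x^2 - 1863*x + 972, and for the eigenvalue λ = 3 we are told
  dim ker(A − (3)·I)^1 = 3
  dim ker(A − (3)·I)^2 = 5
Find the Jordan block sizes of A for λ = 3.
Block sizes for λ = 3: [2, 2, 1]

From the dimensions of kernels of powers, the number of Jordan blocks of size at least j is d_j − d_{j−1} where d_j = dim ker(N^j) (with d_0 = 0). Computing the differences gives [3, 2].
The number of blocks of size exactly k is (#blocks of size ≥ k) − (#blocks of size ≥ k + 1), so the partition is: 1 block(s) of size 1, 2 block(s) of size 2.
In nonincreasing order the block sizes are [2, 2, 1].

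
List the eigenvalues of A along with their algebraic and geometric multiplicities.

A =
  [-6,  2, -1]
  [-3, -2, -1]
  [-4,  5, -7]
λ = -5: alg = 3, geom = 1

Step 1 — factor the characteristic polynomial to read off the algebraic multiplicities:
  χ_A(x) = (x + 5)^3

Step 2 — compute geometric multiplicities via the rank-nullity identity g(λ) = n − rank(A − λI):
  rank(A − (-5)·I) = 2, so dim ker(A − (-5)·I) = n − 2 = 1

Summary:
  λ = -5: algebraic multiplicity = 3, geometric multiplicity = 1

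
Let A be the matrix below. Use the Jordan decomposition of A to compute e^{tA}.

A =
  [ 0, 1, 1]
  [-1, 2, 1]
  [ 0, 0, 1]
e^{tA} =
  [-t*exp(t) + exp(t), t*exp(t), t*exp(t)]
  [-t*exp(t), t*exp(t) + exp(t), t*exp(t)]
  [0, 0, exp(t)]

Strategy: write A = P · J · P⁻¹ where J is a Jordan canonical form, so e^{tA} = P · e^{tJ} · P⁻¹, and e^{tJ} can be computed block-by-block.

A has Jordan form
J =
  [1, 1, 0]
  [0, 1, 0]
  [0, 0, 1]
(up to reordering of blocks).

Per-block formulas:
  For a 2×2 Jordan block J_2(1): exp(t · J_2(1)) = e^(1t)·(I + t·N), where N is the 2×2 nilpotent shift.
  For a 1×1 block at λ = 1: exp(t · [1]) = [e^(1t)].

After assembling e^{tJ} and conjugating by P, we get:

e^{tA} =
  [-t*exp(t) + exp(t), t*exp(t), t*exp(t)]
  [-t*exp(t), t*exp(t) + exp(t), t*exp(t)]
  [0, 0, exp(t)]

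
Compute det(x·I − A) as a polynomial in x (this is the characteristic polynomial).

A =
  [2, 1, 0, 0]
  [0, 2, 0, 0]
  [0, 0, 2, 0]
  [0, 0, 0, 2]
x^4 - 8*x^3 + 24*x^2 - 32*x + 16

Expanding det(x·I − A) (e.g. by cofactor expansion or by noting that A is similar to its Jordan form J, which has the same characteristic polynomial as A) gives
  χ_A(x) = x^4 - 8*x^3 + 24*x^2 - 32*x + 16
which factors as (x - 2)^4. The eigenvalues (with algebraic multiplicities) are λ = 2 with multiplicity 4.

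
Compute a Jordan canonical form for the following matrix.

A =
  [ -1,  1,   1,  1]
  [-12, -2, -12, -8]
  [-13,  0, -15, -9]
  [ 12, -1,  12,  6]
J_2(-4) ⊕ J_2(-2)

The characteristic polynomial is
  det(x·I − A) = x^4 + 12*x^3 + 52*x^2 + 96*x + 64 = (x + 2)^2*(x + 4)^2

Eigenvalues and multiplicities (the geometric multiplicity of λ is n − rank(A − λI), which equals the number of Jordan blocks for λ):
  λ = -4: algebraic multiplicity = 2, geometric multiplicity = 1
  λ = -2: algebraic multiplicity = 2, geometric multiplicity = 1

Determining the block sizes for each eigenvalue:
  λ = -4: one block (gm = 1), so the single block has size am = 2 → block sizes [2]
  λ = -2: one block (gm = 1), so the single block has size am = 2 → block sizes [2]

Assembling the blocks gives a Jordan form
J =
  [-4,  1,  0,  0]
  [ 0, -4,  0,  0]
  [ 0,  0, -2,  1]
  [ 0,  0,  0, -2]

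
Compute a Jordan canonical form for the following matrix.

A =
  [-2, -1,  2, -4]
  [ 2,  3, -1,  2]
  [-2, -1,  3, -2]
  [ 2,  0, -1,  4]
J_3(2) ⊕ J_1(2)

The characteristic polynomial is
  det(x·I − A) = x^4 - 8*x^3 + 24*x^2 - 32*x + 16 = (x - 2)^4

Eigenvalues and multiplicities (the geometric multiplicity of λ is n − rank(A − λI), which equals the number of Jordan blocks for λ):
  λ = 2: algebraic multiplicity = 4, geometric multiplicity = 2

Determining the block sizes for each eigenvalue:
  λ = 2: with am = 4 and gm = 2, the partition is not yet determined (e.g. several partitions of 4 into 2 parts exist). Let N = A − (2)·I. Computing rank(N^1) = 2, rank(N^2) = 1, rank(N^3) = 0; the number of blocks of size ≥ j is rank(N^{j−1}) − rank(N^j), giving [2, 1, 1]. So we have 1 block(s) of size 3, 1 block(s) of size 1 → block sizes [3, 1]

Assembling the blocks gives a Jordan form
J =
  [2, 1, 0, 0]
  [0, 2, 1, 0]
  [0, 0, 2, 0]
  [0, 0, 0, 2]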